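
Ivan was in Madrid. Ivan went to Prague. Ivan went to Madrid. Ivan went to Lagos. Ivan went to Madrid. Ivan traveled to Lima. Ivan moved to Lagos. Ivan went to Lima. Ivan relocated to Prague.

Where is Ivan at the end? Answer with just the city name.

Answer: Prague

Derivation:
Tracking Ivan's location:
Start: Ivan is in Madrid.
After move 1: Madrid -> Prague. Ivan is in Prague.
After move 2: Prague -> Madrid. Ivan is in Madrid.
After move 3: Madrid -> Lagos. Ivan is in Lagos.
After move 4: Lagos -> Madrid. Ivan is in Madrid.
After move 5: Madrid -> Lima. Ivan is in Lima.
After move 6: Lima -> Lagos. Ivan is in Lagos.
After move 7: Lagos -> Lima. Ivan is in Lima.
After move 8: Lima -> Prague. Ivan is in Prague.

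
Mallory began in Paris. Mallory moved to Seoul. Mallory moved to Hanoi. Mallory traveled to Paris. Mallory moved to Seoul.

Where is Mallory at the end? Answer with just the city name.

Tracking Mallory's location:
Start: Mallory is in Paris.
After move 1: Paris -> Seoul. Mallory is in Seoul.
After move 2: Seoul -> Hanoi. Mallory is in Hanoi.
After move 3: Hanoi -> Paris. Mallory is in Paris.
After move 4: Paris -> Seoul. Mallory is in Seoul.

Answer: Seoul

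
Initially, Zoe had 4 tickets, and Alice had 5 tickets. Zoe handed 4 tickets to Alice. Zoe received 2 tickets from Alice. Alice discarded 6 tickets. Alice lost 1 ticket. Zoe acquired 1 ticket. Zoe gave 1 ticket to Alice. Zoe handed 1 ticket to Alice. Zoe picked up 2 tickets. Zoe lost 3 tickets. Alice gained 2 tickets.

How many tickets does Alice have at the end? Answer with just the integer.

Tracking counts step by step:
Start: Zoe=4, Alice=5
Event 1 (Zoe -> Alice, 4): Zoe: 4 -> 0, Alice: 5 -> 9. State: Zoe=0, Alice=9
Event 2 (Alice -> Zoe, 2): Alice: 9 -> 7, Zoe: 0 -> 2. State: Zoe=2, Alice=7
Event 3 (Alice -6): Alice: 7 -> 1. State: Zoe=2, Alice=1
Event 4 (Alice -1): Alice: 1 -> 0. State: Zoe=2, Alice=0
Event 5 (Zoe +1): Zoe: 2 -> 3. State: Zoe=3, Alice=0
Event 6 (Zoe -> Alice, 1): Zoe: 3 -> 2, Alice: 0 -> 1. State: Zoe=2, Alice=1
Event 7 (Zoe -> Alice, 1): Zoe: 2 -> 1, Alice: 1 -> 2. State: Zoe=1, Alice=2
Event 8 (Zoe +2): Zoe: 1 -> 3. State: Zoe=3, Alice=2
Event 9 (Zoe -3): Zoe: 3 -> 0. State: Zoe=0, Alice=2
Event 10 (Alice +2): Alice: 2 -> 4. State: Zoe=0, Alice=4

Alice's final count: 4

Answer: 4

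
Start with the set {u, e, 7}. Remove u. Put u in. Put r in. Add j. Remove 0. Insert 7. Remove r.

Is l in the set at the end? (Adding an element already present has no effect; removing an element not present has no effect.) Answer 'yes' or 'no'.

Answer: no

Derivation:
Tracking the set through each operation:
Start: {7, e, u}
Event 1 (remove u): removed. Set: {7, e}
Event 2 (add u): added. Set: {7, e, u}
Event 3 (add r): added. Set: {7, e, r, u}
Event 4 (add j): added. Set: {7, e, j, r, u}
Event 5 (remove 0): not present, no change. Set: {7, e, j, r, u}
Event 6 (add 7): already present, no change. Set: {7, e, j, r, u}
Event 7 (remove r): removed. Set: {7, e, j, u}

Final set: {7, e, j, u} (size 4)
l is NOT in the final set.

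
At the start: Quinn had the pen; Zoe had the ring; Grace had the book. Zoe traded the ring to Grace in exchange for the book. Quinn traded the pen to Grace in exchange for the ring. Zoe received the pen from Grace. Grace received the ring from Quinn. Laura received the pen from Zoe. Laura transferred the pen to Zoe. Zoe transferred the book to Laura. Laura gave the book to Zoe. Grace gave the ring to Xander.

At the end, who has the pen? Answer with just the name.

Tracking all object holders:
Start: pen:Quinn, ring:Zoe, book:Grace
Event 1 (swap ring<->book: now ring:Grace, book:Zoe). State: pen:Quinn, ring:Grace, book:Zoe
Event 2 (swap pen<->ring: now pen:Grace, ring:Quinn). State: pen:Grace, ring:Quinn, book:Zoe
Event 3 (give pen: Grace -> Zoe). State: pen:Zoe, ring:Quinn, book:Zoe
Event 4 (give ring: Quinn -> Grace). State: pen:Zoe, ring:Grace, book:Zoe
Event 5 (give pen: Zoe -> Laura). State: pen:Laura, ring:Grace, book:Zoe
Event 6 (give pen: Laura -> Zoe). State: pen:Zoe, ring:Grace, book:Zoe
Event 7 (give book: Zoe -> Laura). State: pen:Zoe, ring:Grace, book:Laura
Event 8 (give book: Laura -> Zoe). State: pen:Zoe, ring:Grace, book:Zoe
Event 9 (give ring: Grace -> Xander). State: pen:Zoe, ring:Xander, book:Zoe

Final state: pen:Zoe, ring:Xander, book:Zoe
The pen is held by Zoe.

Answer: Zoe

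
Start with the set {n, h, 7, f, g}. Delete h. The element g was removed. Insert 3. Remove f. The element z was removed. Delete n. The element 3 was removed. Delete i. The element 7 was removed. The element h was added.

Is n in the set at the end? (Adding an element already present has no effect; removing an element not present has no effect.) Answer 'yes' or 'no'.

Answer: no

Derivation:
Tracking the set through each operation:
Start: {7, f, g, h, n}
Event 1 (remove h): removed. Set: {7, f, g, n}
Event 2 (remove g): removed. Set: {7, f, n}
Event 3 (add 3): added. Set: {3, 7, f, n}
Event 4 (remove f): removed. Set: {3, 7, n}
Event 5 (remove z): not present, no change. Set: {3, 7, n}
Event 6 (remove n): removed. Set: {3, 7}
Event 7 (remove 3): removed. Set: {7}
Event 8 (remove i): not present, no change. Set: {7}
Event 9 (remove 7): removed. Set: {}
Event 10 (add h): added. Set: {h}

Final set: {h} (size 1)
n is NOT in the final set.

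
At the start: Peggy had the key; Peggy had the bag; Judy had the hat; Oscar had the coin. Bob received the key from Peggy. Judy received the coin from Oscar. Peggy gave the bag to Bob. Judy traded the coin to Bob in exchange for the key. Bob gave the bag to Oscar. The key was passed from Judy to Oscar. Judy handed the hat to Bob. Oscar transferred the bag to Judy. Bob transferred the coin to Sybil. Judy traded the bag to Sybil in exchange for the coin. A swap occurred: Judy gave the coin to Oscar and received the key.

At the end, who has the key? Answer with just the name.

Tracking all object holders:
Start: key:Peggy, bag:Peggy, hat:Judy, coin:Oscar
Event 1 (give key: Peggy -> Bob). State: key:Bob, bag:Peggy, hat:Judy, coin:Oscar
Event 2 (give coin: Oscar -> Judy). State: key:Bob, bag:Peggy, hat:Judy, coin:Judy
Event 3 (give bag: Peggy -> Bob). State: key:Bob, bag:Bob, hat:Judy, coin:Judy
Event 4 (swap coin<->key: now coin:Bob, key:Judy). State: key:Judy, bag:Bob, hat:Judy, coin:Bob
Event 5 (give bag: Bob -> Oscar). State: key:Judy, bag:Oscar, hat:Judy, coin:Bob
Event 6 (give key: Judy -> Oscar). State: key:Oscar, bag:Oscar, hat:Judy, coin:Bob
Event 7 (give hat: Judy -> Bob). State: key:Oscar, bag:Oscar, hat:Bob, coin:Bob
Event 8 (give bag: Oscar -> Judy). State: key:Oscar, bag:Judy, hat:Bob, coin:Bob
Event 9 (give coin: Bob -> Sybil). State: key:Oscar, bag:Judy, hat:Bob, coin:Sybil
Event 10 (swap bag<->coin: now bag:Sybil, coin:Judy). State: key:Oscar, bag:Sybil, hat:Bob, coin:Judy
Event 11 (swap coin<->key: now coin:Oscar, key:Judy). State: key:Judy, bag:Sybil, hat:Bob, coin:Oscar

Final state: key:Judy, bag:Sybil, hat:Bob, coin:Oscar
The key is held by Judy.

Answer: Judy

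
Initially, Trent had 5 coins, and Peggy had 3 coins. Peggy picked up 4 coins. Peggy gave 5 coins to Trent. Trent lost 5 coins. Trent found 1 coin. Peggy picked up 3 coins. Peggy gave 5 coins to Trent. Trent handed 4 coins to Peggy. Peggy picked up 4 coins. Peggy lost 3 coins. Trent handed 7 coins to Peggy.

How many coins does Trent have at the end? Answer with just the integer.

Answer: 0

Derivation:
Tracking counts step by step:
Start: Trent=5, Peggy=3
Event 1 (Peggy +4): Peggy: 3 -> 7. State: Trent=5, Peggy=7
Event 2 (Peggy -> Trent, 5): Peggy: 7 -> 2, Trent: 5 -> 10. State: Trent=10, Peggy=2
Event 3 (Trent -5): Trent: 10 -> 5. State: Trent=5, Peggy=2
Event 4 (Trent +1): Trent: 5 -> 6. State: Trent=6, Peggy=2
Event 5 (Peggy +3): Peggy: 2 -> 5. State: Trent=6, Peggy=5
Event 6 (Peggy -> Trent, 5): Peggy: 5 -> 0, Trent: 6 -> 11. State: Trent=11, Peggy=0
Event 7 (Trent -> Peggy, 4): Trent: 11 -> 7, Peggy: 0 -> 4. State: Trent=7, Peggy=4
Event 8 (Peggy +4): Peggy: 4 -> 8. State: Trent=7, Peggy=8
Event 9 (Peggy -3): Peggy: 8 -> 5. State: Trent=7, Peggy=5
Event 10 (Trent -> Peggy, 7): Trent: 7 -> 0, Peggy: 5 -> 12. State: Trent=0, Peggy=12

Trent's final count: 0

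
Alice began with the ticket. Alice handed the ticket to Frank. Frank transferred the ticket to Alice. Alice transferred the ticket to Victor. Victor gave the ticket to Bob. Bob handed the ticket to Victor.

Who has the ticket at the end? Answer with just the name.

Answer: Victor

Derivation:
Tracking the ticket through each event:
Start: Alice has the ticket.
After event 1: Frank has the ticket.
After event 2: Alice has the ticket.
After event 3: Victor has the ticket.
After event 4: Bob has the ticket.
After event 5: Victor has the ticket.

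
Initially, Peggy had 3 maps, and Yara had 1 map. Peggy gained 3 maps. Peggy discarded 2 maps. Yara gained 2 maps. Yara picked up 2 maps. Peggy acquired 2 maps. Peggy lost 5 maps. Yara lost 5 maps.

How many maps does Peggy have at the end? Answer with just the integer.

Tracking counts step by step:
Start: Peggy=3, Yara=1
Event 1 (Peggy +3): Peggy: 3 -> 6. State: Peggy=6, Yara=1
Event 2 (Peggy -2): Peggy: 6 -> 4. State: Peggy=4, Yara=1
Event 3 (Yara +2): Yara: 1 -> 3. State: Peggy=4, Yara=3
Event 4 (Yara +2): Yara: 3 -> 5. State: Peggy=4, Yara=5
Event 5 (Peggy +2): Peggy: 4 -> 6. State: Peggy=6, Yara=5
Event 6 (Peggy -5): Peggy: 6 -> 1. State: Peggy=1, Yara=5
Event 7 (Yara -5): Yara: 5 -> 0. State: Peggy=1, Yara=0

Peggy's final count: 1

Answer: 1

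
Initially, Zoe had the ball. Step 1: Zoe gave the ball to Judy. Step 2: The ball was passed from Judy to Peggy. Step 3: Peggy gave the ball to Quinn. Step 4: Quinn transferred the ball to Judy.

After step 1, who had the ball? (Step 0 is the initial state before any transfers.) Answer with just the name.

Tracking the ball holder through step 1:
After step 0 (start): Zoe
After step 1: Judy

At step 1, the holder is Judy.

Answer: Judy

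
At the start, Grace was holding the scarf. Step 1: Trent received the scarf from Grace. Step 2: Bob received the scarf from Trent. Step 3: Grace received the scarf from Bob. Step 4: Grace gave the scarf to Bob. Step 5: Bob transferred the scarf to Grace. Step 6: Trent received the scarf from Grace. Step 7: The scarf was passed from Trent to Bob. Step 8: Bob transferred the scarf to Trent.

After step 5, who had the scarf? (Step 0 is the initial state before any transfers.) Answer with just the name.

Answer: Grace

Derivation:
Tracking the scarf holder through step 5:
After step 0 (start): Grace
After step 1: Trent
After step 2: Bob
After step 3: Grace
After step 4: Bob
After step 5: Grace

At step 5, the holder is Grace.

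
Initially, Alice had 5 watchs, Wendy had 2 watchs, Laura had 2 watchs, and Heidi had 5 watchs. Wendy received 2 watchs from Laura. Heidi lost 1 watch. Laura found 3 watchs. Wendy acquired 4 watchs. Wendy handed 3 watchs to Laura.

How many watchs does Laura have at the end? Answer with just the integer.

Tracking counts step by step:
Start: Alice=5, Wendy=2, Laura=2, Heidi=5
Event 1 (Laura -> Wendy, 2): Laura: 2 -> 0, Wendy: 2 -> 4. State: Alice=5, Wendy=4, Laura=0, Heidi=5
Event 2 (Heidi -1): Heidi: 5 -> 4. State: Alice=5, Wendy=4, Laura=0, Heidi=4
Event 3 (Laura +3): Laura: 0 -> 3. State: Alice=5, Wendy=4, Laura=3, Heidi=4
Event 4 (Wendy +4): Wendy: 4 -> 8. State: Alice=5, Wendy=8, Laura=3, Heidi=4
Event 5 (Wendy -> Laura, 3): Wendy: 8 -> 5, Laura: 3 -> 6. State: Alice=5, Wendy=5, Laura=6, Heidi=4

Laura's final count: 6

Answer: 6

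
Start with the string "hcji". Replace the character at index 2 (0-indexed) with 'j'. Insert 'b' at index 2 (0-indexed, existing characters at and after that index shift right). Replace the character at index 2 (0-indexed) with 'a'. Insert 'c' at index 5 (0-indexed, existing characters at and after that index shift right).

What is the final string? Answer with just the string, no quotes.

Applying each edit step by step:
Start: "hcji"
Op 1 (replace idx 2: 'j' -> 'j'): "hcji" -> "hcji"
Op 2 (insert 'b' at idx 2): "hcji" -> "hcbji"
Op 3 (replace idx 2: 'b' -> 'a'): "hcbji" -> "hcaji"
Op 4 (insert 'c' at idx 5): "hcaji" -> "hcajic"

Answer: hcajic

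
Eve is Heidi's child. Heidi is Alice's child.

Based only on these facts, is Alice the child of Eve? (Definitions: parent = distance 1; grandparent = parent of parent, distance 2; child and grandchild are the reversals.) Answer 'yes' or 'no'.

Answer: no

Derivation:
Reconstructing the parent chain from the given facts:
  Alice -> Heidi -> Eve
(each arrow means 'parent of the next')
Positions in the chain (0 = top):
  position of Alice: 0
  position of Heidi: 1
  position of Eve: 2

Alice is at position 0, Eve is at position 2; signed distance (j - i) = 2.
'child' requires j - i = -1. Actual distance is 2, so the relation does NOT hold.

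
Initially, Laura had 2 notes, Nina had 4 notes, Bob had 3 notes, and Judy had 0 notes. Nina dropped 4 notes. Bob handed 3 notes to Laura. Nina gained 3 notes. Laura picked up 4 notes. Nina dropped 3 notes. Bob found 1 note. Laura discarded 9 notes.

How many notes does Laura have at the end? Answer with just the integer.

Tracking counts step by step:
Start: Laura=2, Nina=4, Bob=3, Judy=0
Event 1 (Nina -4): Nina: 4 -> 0. State: Laura=2, Nina=0, Bob=3, Judy=0
Event 2 (Bob -> Laura, 3): Bob: 3 -> 0, Laura: 2 -> 5. State: Laura=5, Nina=0, Bob=0, Judy=0
Event 3 (Nina +3): Nina: 0 -> 3. State: Laura=5, Nina=3, Bob=0, Judy=0
Event 4 (Laura +4): Laura: 5 -> 9. State: Laura=9, Nina=3, Bob=0, Judy=0
Event 5 (Nina -3): Nina: 3 -> 0. State: Laura=9, Nina=0, Bob=0, Judy=0
Event 6 (Bob +1): Bob: 0 -> 1. State: Laura=9, Nina=0, Bob=1, Judy=0
Event 7 (Laura -9): Laura: 9 -> 0. State: Laura=0, Nina=0, Bob=1, Judy=0

Laura's final count: 0

Answer: 0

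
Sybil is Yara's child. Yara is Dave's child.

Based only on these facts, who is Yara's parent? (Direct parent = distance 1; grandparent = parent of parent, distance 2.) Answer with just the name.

Reconstructing the parent chain from the given facts:
  Dave -> Yara -> Sybil
(each arrow means 'parent of the next')
Positions in the chain (0 = top):
  position of Dave: 0
  position of Yara: 1
  position of Sybil: 2

Yara is at position 1; the parent is 1 step up the chain, i.e. position 0: Dave.

Answer: Dave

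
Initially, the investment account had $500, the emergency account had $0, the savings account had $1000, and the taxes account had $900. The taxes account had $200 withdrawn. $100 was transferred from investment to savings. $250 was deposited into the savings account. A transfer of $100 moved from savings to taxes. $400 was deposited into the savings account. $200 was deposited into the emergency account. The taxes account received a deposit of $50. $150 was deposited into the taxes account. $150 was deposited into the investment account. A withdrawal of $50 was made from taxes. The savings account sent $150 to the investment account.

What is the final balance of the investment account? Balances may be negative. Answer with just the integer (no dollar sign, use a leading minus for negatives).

Answer: 700

Derivation:
Tracking account balances step by step:
Start: investment=500, emergency=0, savings=1000, taxes=900
Event 1 (withdraw 200 from taxes): taxes: 900 - 200 = 700. Balances: investment=500, emergency=0, savings=1000, taxes=700
Event 2 (transfer 100 investment -> savings): investment: 500 - 100 = 400, savings: 1000 + 100 = 1100. Balances: investment=400, emergency=0, savings=1100, taxes=700
Event 3 (deposit 250 to savings): savings: 1100 + 250 = 1350. Balances: investment=400, emergency=0, savings=1350, taxes=700
Event 4 (transfer 100 savings -> taxes): savings: 1350 - 100 = 1250, taxes: 700 + 100 = 800. Balances: investment=400, emergency=0, savings=1250, taxes=800
Event 5 (deposit 400 to savings): savings: 1250 + 400 = 1650. Balances: investment=400, emergency=0, savings=1650, taxes=800
Event 6 (deposit 200 to emergency): emergency: 0 + 200 = 200. Balances: investment=400, emergency=200, savings=1650, taxes=800
Event 7 (deposit 50 to taxes): taxes: 800 + 50 = 850. Balances: investment=400, emergency=200, savings=1650, taxes=850
Event 8 (deposit 150 to taxes): taxes: 850 + 150 = 1000. Balances: investment=400, emergency=200, savings=1650, taxes=1000
Event 9 (deposit 150 to investment): investment: 400 + 150 = 550. Balances: investment=550, emergency=200, savings=1650, taxes=1000
Event 10 (withdraw 50 from taxes): taxes: 1000 - 50 = 950. Balances: investment=550, emergency=200, savings=1650, taxes=950
Event 11 (transfer 150 savings -> investment): savings: 1650 - 150 = 1500, investment: 550 + 150 = 700. Balances: investment=700, emergency=200, savings=1500, taxes=950

Final balance of investment: 700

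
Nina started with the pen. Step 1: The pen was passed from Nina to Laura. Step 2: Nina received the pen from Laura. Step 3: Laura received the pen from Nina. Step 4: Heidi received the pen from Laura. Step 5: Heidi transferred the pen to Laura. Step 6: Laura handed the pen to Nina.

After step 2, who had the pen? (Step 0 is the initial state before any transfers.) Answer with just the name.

Answer: Nina

Derivation:
Tracking the pen holder through step 2:
After step 0 (start): Nina
After step 1: Laura
After step 2: Nina

At step 2, the holder is Nina.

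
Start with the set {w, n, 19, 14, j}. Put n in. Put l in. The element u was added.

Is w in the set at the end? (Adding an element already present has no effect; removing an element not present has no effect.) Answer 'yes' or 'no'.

Answer: yes

Derivation:
Tracking the set through each operation:
Start: {14, 19, j, n, w}
Event 1 (add n): already present, no change. Set: {14, 19, j, n, w}
Event 2 (add l): added. Set: {14, 19, j, l, n, w}
Event 3 (add u): added. Set: {14, 19, j, l, n, u, w}

Final set: {14, 19, j, l, n, u, w} (size 7)
w is in the final set.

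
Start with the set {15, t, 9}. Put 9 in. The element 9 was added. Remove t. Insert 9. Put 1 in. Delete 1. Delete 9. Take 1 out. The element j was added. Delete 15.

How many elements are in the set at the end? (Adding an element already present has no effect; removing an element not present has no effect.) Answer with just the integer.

Answer: 1

Derivation:
Tracking the set through each operation:
Start: {15, 9, t}
Event 1 (add 9): already present, no change. Set: {15, 9, t}
Event 2 (add 9): already present, no change. Set: {15, 9, t}
Event 3 (remove t): removed. Set: {15, 9}
Event 4 (add 9): already present, no change. Set: {15, 9}
Event 5 (add 1): added. Set: {1, 15, 9}
Event 6 (remove 1): removed. Set: {15, 9}
Event 7 (remove 9): removed. Set: {15}
Event 8 (remove 1): not present, no change. Set: {15}
Event 9 (add j): added. Set: {15, j}
Event 10 (remove 15): removed. Set: {j}

Final set: {j} (size 1)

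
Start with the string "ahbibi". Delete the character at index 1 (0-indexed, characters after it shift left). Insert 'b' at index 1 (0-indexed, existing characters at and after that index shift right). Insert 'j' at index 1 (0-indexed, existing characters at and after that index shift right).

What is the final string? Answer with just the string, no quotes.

Answer: ajbbibi

Derivation:
Applying each edit step by step:
Start: "ahbibi"
Op 1 (delete idx 1 = 'h'): "ahbibi" -> "abibi"
Op 2 (insert 'b' at idx 1): "abibi" -> "abbibi"
Op 3 (insert 'j' at idx 1): "abbibi" -> "ajbbibi"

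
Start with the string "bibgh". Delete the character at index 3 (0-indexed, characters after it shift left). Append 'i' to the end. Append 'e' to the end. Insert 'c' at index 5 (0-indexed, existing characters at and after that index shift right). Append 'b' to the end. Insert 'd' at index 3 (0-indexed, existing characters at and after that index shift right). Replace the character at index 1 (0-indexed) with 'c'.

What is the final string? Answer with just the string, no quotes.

Applying each edit step by step:
Start: "bibgh"
Op 1 (delete idx 3 = 'g'): "bibgh" -> "bibh"
Op 2 (append 'i'): "bibh" -> "bibhi"
Op 3 (append 'e'): "bibhi" -> "bibhie"
Op 4 (insert 'c' at idx 5): "bibhie" -> "bibhice"
Op 5 (append 'b'): "bibhice" -> "bibhiceb"
Op 6 (insert 'd' at idx 3): "bibhiceb" -> "bibdhiceb"
Op 7 (replace idx 1: 'i' -> 'c'): "bibdhiceb" -> "bcbdhiceb"

Answer: bcbdhiceb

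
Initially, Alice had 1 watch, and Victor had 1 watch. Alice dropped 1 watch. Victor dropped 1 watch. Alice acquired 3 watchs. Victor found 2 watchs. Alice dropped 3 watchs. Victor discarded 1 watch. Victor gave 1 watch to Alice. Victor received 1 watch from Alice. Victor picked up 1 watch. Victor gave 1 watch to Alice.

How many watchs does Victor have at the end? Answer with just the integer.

Answer: 1

Derivation:
Tracking counts step by step:
Start: Alice=1, Victor=1
Event 1 (Alice -1): Alice: 1 -> 0. State: Alice=0, Victor=1
Event 2 (Victor -1): Victor: 1 -> 0. State: Alice=0, Victor=0
Event 3 (Alice +3): Alice: 0 -> 3. State: Alice=3, Victor=0
Event 4 (Victor +2): Victor: 0 -> 2. State: Alice=3, Victor=2
Event 5 (Alice -3): Alice: 3 -> 0. State: Alice=0, Victor=2
Event 6 (Victor -1): Victor: 2 -> 1. State: Alice=0, Victor=1
Event 7 (Victor -> Alice, 1): Victor: 1 -> 0, Alice: 0 -> 1. State: Alice=1, Victor=0
Event 8 (Alice -> Victor, 1): Alice: 1 -> 0, Victor: 0 -> 1. State: Alice=0, Victor=1
Event 9 (Victor +1): Victor: 1 -> 2. State: Alice=0, Victor=2
Event 10 (Victor -> Alice, 1): Victor: 2 -> 1, Alice: 0 -> 1. State: Alice=1, Victor=1

Victor's final count: 1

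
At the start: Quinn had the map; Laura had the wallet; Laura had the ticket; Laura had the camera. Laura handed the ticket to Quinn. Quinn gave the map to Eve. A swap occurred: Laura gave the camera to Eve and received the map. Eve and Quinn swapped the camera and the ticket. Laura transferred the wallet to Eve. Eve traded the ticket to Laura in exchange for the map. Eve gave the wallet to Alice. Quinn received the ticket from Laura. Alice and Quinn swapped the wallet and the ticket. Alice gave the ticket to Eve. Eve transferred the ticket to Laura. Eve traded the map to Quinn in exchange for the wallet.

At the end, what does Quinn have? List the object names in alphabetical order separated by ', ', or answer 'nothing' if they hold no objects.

Answer: camera, map

Derivation:
Tracking all object holders:
Start: map:Quinn, wallet:Laura, ticket:Laura, camera:Laura
Event 1 (give ticket: Laura -> Quinn). State: map:Quinn, wallet:Laura, ticket:Quinn, camera:Laura
Event 2 (give map: Quinn -> Eve). State: map:Eve, wallet:Laura, ticket:Quinn, camera:Laura
Event 3 (swap camera<->map: now camera:Eve, map:Laura). State: map:Laura, wallet:Laura, ticket:Quinn, camera:Eve
Event 4 (swap camera<->ticket: now camera:Quinn, ticket:Eve). State: map:Laura, wallet:Laura, ticket:Eve, camera:Quinn
Event 5 (give wallet: Laura -> Eve). State: map:Laura, wallet:Eve, ticket:Eve, camera:Quinn
Event 6 (swap ticket<->map: now ticket:Laura, map:Eve). State: map:Eve, wallet:Eve, ticket:Laura, camera:Quinn
Event 7 (give wallet: Eve -> Alice). State: map:Eve, wallet:Alice, ticket:Laura, camera:Quinn
Event 8 (give ticket: Laura -> Quinn). State: map:Eve, wallet:Alice, ticket:Quinn, camera:Quinn
Event 9 (swap wallet<->ticket: now wallet:Quinn, ticket:Alice). State: map:Eve, wallet:Quinn, ticket:Alice, camera:Quinn
Event 10 (give ticket: Alice -> Eve). State: map:Eve, wallet:Quinn, ticket:Eve, camera:Quinn
Event 11 (give ticket: Eve -> Laura). State: map:Eve, wallet:Quinn, ticket:Laura, camera:Quinn
Event 12 (swap map<->wallet: now map:Quinn, wallet:Eve). State: map:Quinn, wallet:Eve, ticket:Laura, camera:Quinn

Final state: map:Quinn, wallet:Eve, ticket:Laura, camera:Quinn
Quinn holds: camera, map.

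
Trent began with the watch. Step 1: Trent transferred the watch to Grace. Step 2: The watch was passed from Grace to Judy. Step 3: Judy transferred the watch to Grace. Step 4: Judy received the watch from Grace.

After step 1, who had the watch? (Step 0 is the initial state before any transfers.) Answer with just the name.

Answer: Grace

Derivation:
Tracking the watch holder through step 1:
After step 0 (start): Trent
After step 1: Grace

At step 1, the holder is Grace.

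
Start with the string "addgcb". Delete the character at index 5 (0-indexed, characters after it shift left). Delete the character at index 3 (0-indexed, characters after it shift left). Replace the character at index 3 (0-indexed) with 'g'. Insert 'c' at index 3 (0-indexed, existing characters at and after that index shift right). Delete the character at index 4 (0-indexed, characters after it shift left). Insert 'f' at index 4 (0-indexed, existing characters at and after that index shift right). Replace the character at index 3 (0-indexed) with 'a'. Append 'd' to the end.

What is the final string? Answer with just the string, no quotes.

Applying each edit step by step:
Start: "addgcb"
Op 1 (delete idx 5 = 'b'): "addgcb" -> "addgc"
Op 2 (delete idx 3 = 'g'): "addgc" -> "addc"
Op 3 (replace idx 3: 'c' -> 'g'): "addc" -> "addg"
Op 4 (insert 'c' at idx 3): "addg" -> "addcg"
Op 5 (delete idx 4 = 'g'): "addcg" -> "addc"
Op 6 (insert 'f' at idx 4): "addc" -> "addcf"
Op 7 (replace idx 3: 'c' -> 'a'): "addcf" -> "addaf"
Op 8 (append 'd'): "addaf" -> "addafd"

Answer: addafd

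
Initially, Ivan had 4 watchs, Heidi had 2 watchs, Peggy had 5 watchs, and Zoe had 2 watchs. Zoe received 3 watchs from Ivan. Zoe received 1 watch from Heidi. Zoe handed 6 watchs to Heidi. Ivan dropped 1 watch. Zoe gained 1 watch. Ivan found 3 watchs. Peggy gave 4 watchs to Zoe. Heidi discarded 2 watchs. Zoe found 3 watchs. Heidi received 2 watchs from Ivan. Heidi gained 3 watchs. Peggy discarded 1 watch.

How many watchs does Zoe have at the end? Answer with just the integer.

Tracking counts step by step:
Start: Ivan=4, Heidi=2, Peggy=5, Zoe=2
Event 1 (Ivan -> Zoe, 3): Ivan: 4 -> 1, Zoe: 2 -> 5. State: Ivan=1, Heidi=2, Peggy=5, Zoe=5
Event 2 (Heidi -> Zoe, 1): Heidi: 2 -> 1, Zoe: 5 -> 6. State: Ivan=1, Heidi=1, Peggy=5, Zoe=6
Event 3 (Zoe -> Heidi, 6): Zoe: 6 -> 0, Heidi: 1 -> 7. State: Ivan=1, Heidi=7, Peggy=5, Zoe=0
Event 4 (Ivan -1): Ivan: 1 -> 0. State: Ivan=0, Heidi=7, Peggy=5, Zoe=0
Event 5 (Zoe +1): Zoe: 0 -> 1. State: Ivan=0, Heidi=7, Peggy=5, Zoe=1
Event 6 (Ivan +3): Ivan: 0 -> 3. State: Ivan=3, Heidi=7, Peggy=5, Zoe=1
Event 7 (Peggy -> Zoe, 4): Peggy: 5 -> 1, Zoe: 1 -> 5. State: Ivan=3, Heidi=7, Peggy=1, Zoe=5
Event 8 (Heidi -2): Heidi: 7 -> 5. State: Ivan=3, Heidi=5, Peggy=1, Zoe=5
Event 9 (Zoe +3): Zoe: 5 -> 8. State: Ivan=3, Heidi=5, Peggy=1, Zoe=8
Event 10 (Ivan -> Heidi, 2): Ivan: 3 -> 1, Heidi: 5 -> 7. State: Ivan=1, Heidi=7, Peggy=1, Zoe=8
Event 11 (Heidi +3): Heidi: 7 -> 10. State: Ivan=1, Heidi=10, Peggy=1, Zoe=8
Event 12 (Peggy -1): Peggy: 1 -> 0. State: Ivan=1, Heidi=10, Peggy=0, Zoe=8

Zoe's final count: 8

Answer: 8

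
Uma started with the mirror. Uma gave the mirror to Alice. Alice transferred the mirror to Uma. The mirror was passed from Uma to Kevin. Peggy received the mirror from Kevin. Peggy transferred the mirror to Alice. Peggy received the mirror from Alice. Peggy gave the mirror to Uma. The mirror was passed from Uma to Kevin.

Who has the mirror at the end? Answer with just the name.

Tracking the mirror through each event:
Start: Uma has the mirror.
After event 1: Alice has the mirror.
After event 2: Uma has the mirror.
After event 3: Kevin has the mirror.
After event 4: Peggy has the mirror.
After event 5: Alice has the mirror.
After event 6: Peggy has the mirror.
After event 7: Uma has the mirror.
After event 8: Kevin has the mirror.

Answer: Kevin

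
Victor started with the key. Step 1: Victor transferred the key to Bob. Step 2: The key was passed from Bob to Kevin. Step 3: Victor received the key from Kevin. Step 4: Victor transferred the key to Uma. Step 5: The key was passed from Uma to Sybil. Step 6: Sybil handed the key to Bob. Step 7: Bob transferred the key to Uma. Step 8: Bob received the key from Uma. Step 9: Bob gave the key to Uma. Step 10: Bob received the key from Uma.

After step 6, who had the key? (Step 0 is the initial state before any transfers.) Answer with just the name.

Answer: Bob

Derivation:
Tracking the key holder through step 6:
After step 0 (start): Victor
After step 1: Bob
After step 2: Kevin
After step 3: Victor
After step 4: Uma
After step 5: Sybil
After step 6: Bob

At step 6, the holder is Bob.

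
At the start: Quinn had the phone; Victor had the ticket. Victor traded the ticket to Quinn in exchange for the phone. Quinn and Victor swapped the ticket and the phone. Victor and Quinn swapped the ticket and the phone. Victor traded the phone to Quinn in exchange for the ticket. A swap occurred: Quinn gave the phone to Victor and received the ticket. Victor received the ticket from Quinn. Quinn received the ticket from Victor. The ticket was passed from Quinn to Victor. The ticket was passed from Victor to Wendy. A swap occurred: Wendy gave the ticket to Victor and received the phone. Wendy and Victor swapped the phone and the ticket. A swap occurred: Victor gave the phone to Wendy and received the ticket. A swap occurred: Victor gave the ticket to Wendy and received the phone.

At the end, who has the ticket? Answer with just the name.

Answer: Wendy

Derivation:
Tracking all object holders:
Start: phone:Quinn, ticket:Victor
Event 1 (swap ticket<->phone: now ticket:Quinn, phone:Victor). State: phone:Victor, ticket:Quinn
Event 2 (swap ticket<->phone: now ticket:Victor, phone:Quinn). State: phone:Quinn, ticket:Victor
Event 3 (swap ticket<->phone: now ticket:Quinn, phone:Victor). State: phone:Victor, ticket:Quinn
Event 4 (swap phone<->ticket: now phone:Quinn, ticket:Victor). State: phone:Quinn, ticket:Victor
Event 5 (swap phone<->ticket: now phone:Victor, ticket:Quinn). State: phone:Victor, ticket:Quinn
Event 6 (give ticket: Quinn -> Victor). State: phone:Victor, ticket:Victor
Event 7 (give ticket: Victor -> Quinn). State: phone:Victor, ticket:Quinn
Event 8 (give ticket: Quinn -> Victor). State: phone:Victor, ticket:Victor
Event 9 (give ticket: Victor -> Wendy). State: phone:Victor, ticket:Wendy
Event 10 (swap ticket<->phone: now ticket:Victor, phone:Wendy). State: phone:Wendy, ticket:Victor
Event 11 (swap phone<->ticket: now phone:Victor, ticket:Wendy). State: phone:Victor, ticket:Wendy
Event 12 (swap phone<->ticket: now phone:Wendy, ticket:Victor). State: phone:Wendy, ticket:Victor
Event 13 (swap ticket<->phone: now ticket:Wendy, phone:Victor). State: phone:Victor, ticket:Wendy

Final state: phone:Victor, ticket:Wendy
The ticket is held by Wendy.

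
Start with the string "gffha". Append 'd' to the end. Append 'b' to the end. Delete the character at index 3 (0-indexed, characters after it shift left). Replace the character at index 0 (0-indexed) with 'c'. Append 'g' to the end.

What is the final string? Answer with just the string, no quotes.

Applying each edit step by step:
Start: "gffha"
Op 1 (append 'd'): "gffha" -> "gffhad"
Op 2 (append 'b'): "gffhad" -> "gffhadb"
Op 3 (delete idx 3 = 'h'): "gffhadb" -> "gffadb"
Op 4 (replace idx 0: 'g' -> 'c'): "gffadb" -> "cffadb"
Op 5 (append 'g'): "cffadb" -> "cffadbg"

Answer: cffadbg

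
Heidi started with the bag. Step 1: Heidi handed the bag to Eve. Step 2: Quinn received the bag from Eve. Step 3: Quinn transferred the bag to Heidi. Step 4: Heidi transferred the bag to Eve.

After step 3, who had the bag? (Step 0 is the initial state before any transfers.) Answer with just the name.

Answer: Heidi

Derivation:
Tracking the bag holder through step 3:
After step 0 (start): Heidi
After step 1: Eve
After step 2: Quinn
After step 3: Heidi

At step 3, the holder is Heidi.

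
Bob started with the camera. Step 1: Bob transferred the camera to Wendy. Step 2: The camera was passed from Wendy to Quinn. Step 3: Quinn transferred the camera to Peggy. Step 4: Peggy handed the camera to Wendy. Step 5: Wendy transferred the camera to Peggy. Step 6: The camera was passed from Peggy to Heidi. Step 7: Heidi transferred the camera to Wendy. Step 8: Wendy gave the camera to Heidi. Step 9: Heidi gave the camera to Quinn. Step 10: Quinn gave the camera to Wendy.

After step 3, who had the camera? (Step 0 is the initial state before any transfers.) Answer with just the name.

Answer: Peggy

Derivation:
Tracking the camera holder through step 3:
After step 0 (start): Bob
After step 1: Wendy
After step 2: Quinn
After step 3: Peggy

At step 3, the holder is Peggy.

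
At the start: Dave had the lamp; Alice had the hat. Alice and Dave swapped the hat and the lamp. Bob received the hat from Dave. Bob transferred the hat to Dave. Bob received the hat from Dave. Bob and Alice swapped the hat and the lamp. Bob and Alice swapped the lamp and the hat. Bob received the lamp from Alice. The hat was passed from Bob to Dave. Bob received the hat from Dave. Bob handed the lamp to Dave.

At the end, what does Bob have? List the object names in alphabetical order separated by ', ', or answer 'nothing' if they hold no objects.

Answer: hat

Derivation:
Tracking all object holders:
Start: lamp:Dave, hat:Alice
Event 1 (swap hat<->lamp: now hat:Dave, lamp:Alice). State: lamp:Alice, hat:Dave
Event 2 (give hat: Dave -> Bob). State: lamp:Alice, hat:Bob
Event 3 (give hat: Bob -> Dave). State: lamp:Alice, hat:Dave
Event 4 (give hat: Dave -> Bob). State: lamp:Alice, hat:Bob
Event 5 (swap hat<->lamp: now hat:Alice, lamp:Bob). State: lamp:Bob, hat:Alice
Event 6 (swap lamp<->hat: now lamp:Alice, hat:Bob). State: lamp:Alice, hat:Bob
Event 7 (give lamp: Alice -> Bob). State: lamp:Bob, hat:Bob
Event 8 (give hat: Bob -> Dave). State: lamp:Bob, hat:Dave
Event 9 (give hat: Dave -> Bob). State: lamp:Bob, hat:Bob
Event 10 (give lamp: Bob -> Dave). State: lamp:Dave, hat:Bob

Final state: lamp:Dave, hat:Bob
Bob holds: hat.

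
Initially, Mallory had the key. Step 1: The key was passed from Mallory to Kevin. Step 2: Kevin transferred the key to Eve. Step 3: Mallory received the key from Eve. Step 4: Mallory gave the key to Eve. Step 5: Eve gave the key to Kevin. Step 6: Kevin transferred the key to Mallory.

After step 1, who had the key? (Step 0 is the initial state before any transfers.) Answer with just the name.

Tracking the key holder through step 1:
After step 0 (start): Mallory
After step 1: Kevin

At step 1, the holder is Kevin.

Answer: Kevin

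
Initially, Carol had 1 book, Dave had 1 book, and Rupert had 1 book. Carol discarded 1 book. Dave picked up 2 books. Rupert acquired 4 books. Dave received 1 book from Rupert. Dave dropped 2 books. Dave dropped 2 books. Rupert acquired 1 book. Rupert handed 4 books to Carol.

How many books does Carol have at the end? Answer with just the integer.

Tracking counts step by step:
Start: Carol=1, Dave=1, Rupert=1
Event 1 (Carol -1): Carol: 1 -> 0. State: Carol=0, Dave=1, Rupert=1
Event 2 (Dave +2): Dave: 1 -> 3. State: Carol=0, Dave=3, Rupert=1
Event 3 (Rupert +4): Rupert: 1 -> 5. State: Carol=0, Dave=3, Rupert=5
Event 4 (Rupert -> Dave, 1): Rupert: 5 -> 4, Dave: 3 -> 4. State: Carol=0, Dave=4, Rupert=4
Event 5 (Dave -2): Dave: 4 -> 2. State: Carol=0, Dave=2, Rupert=4
Event 6 (Dave -2): Dave: 2 -> 0. State: Carol=0, Dave=0, Rupert=4
Event 7 (Rupert +1): Rupert: 4 -> 5. State: Carol=0, Dave=0, Rupert=5
Event 8 (Rupert -> Carol, 4): Rupert: 5 -> 1, Carol: 0 -> 4. State: Carol=4, Dave=0, Rupert=1

Carol's final count: 4

Answer: 4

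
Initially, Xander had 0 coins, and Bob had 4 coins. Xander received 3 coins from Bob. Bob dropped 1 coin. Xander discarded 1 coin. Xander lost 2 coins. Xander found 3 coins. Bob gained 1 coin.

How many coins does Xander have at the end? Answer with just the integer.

Answer: 3

Derivation:
Tracking counts step by step:
Start: Xander=0, Bob=4
Event 1 (Bob -> Xander, 3): Bob: 4 -> 1, Xander: 0 -> 3. State: Xander=3, Bob=1
Event 2 (Bob -1): Bob: 1 -> 0. State: Xander=3, Bob=0
Event 3 (Xander -1): Xander: 3 -> 2. State: Xander=2, Bob=0
Event 4 (Xander -2): Xander: 2 -> 0. State: Xander=0, Bob=0
Event 5 (Xander +3): Xander: 0 -> 3. State: Xander=3, Bob=0
Event 6 (Bob +1): Bob: 0 -> 1. State: Xander=3, Bob=1

Xander's final count: 3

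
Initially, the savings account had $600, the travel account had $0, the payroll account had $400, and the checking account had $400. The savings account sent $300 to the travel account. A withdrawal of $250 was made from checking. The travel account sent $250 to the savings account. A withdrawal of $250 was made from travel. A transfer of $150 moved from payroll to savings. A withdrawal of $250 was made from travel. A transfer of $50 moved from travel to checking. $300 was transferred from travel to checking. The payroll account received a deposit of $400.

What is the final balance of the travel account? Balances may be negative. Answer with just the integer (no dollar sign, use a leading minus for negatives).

Tracking account balances step by step:
Start: savings=600, travel=0, payroll=400, checking=400
Event 1 (transfer 300 savings -> travel): savings: 600 - 300 = 300, travel: 0 + 300 = 300. Balances: savings=300, travel=300, payroll=400, checking=400
Event 2 (withdraw 250 from checking): checking: 400 - 250 = 150. Balances: savings=300, travel=300, payroll=400, checking=150
Event 3 (transfer 250 travel -> savings): travel: 300 - 250 = 50, savings: 300 + 250 = 550. Balances: savings=550, travel=50, payroll=400, checking=150
Event 4 (withdraw 250 from travel): travel: 50 - 250 = -200. Balances: savings=550, travel=-200, payroll=400, checking=150
Event 5 (transfer 150 payroll -> savings): payroll: 400 - 150 = 250, savings: 550 + 150 = 700. Balances: savings=700, travel=-200, payroll=250, checking=150
Event 6 (withdraw 250 from travel): travel: -200 - 250 = -450. Balances: savings=700, travel=-450, payroll=250, checking=150
Event 7 (transfer 50 travel -> checking): travel: -450 - 50 = -500, checking: 150 + 50 = 200. Balances: savings=700, travel=-500, payroll=250, checking=200
Event 8 (transfer 300 travel -> checking): travel: -500 - 300 = -800, checking: 200 + 300 = 500. Balances: savings=700, travel=-800, payroll=250, checking=500
Event 9 (deposit 400 to payroll): payroll: 250 + 400 = 650. Balances: savings=700, travel=-800, payroll=650, checking=500

Final balance of travel: -800

Answer: -800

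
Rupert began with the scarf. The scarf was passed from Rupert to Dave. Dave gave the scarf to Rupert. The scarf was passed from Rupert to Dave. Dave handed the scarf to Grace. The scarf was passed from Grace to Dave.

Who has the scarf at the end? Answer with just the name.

Tracking the scarf through each event:
Start: Rupert has the scarf.
After event 1: Dave has the scarf.
After event 2: Rupert has the scarf.
After event 3: Dave has the scarf.
After event 4: Grace has the scarf.
After event 5: Dave has the scarf.

Answer: Dave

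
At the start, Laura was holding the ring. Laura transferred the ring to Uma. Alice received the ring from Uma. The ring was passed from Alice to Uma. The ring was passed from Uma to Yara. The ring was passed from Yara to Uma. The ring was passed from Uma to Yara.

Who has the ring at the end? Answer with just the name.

Tracking the ring through each event:
Start: Laura has the ring.
After event 1: Uma has the ring.
After event 2: Alice has the ring.
After event 3: Uma has the ring.
After event 4: Yara has the ring.
After event 5: Uma has the ring.
After event 6: Yara has the ring.

Answer: Yara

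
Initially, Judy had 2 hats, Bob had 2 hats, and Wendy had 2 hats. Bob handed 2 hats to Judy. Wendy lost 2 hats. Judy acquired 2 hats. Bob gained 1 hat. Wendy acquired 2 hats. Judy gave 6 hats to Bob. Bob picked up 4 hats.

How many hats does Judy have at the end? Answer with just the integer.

Tracking counts step by step:
Start: Judy=2, Bob=2, Wendy=2
Event 1 (Bob -> Judy, 2): Bob: 2 -> 0, Judy: 2 -> 4. State: Judy=4, Bob=0, Wendy=2
Event 2 (Wendy -2): Wendy: 2 -> 0. State: Judy=4, Bob=0, Wendy=0
Event 3 (Judy +2): Judy: 4 -> 6. State: Judy=6, Bob=0, Wendy=0
Event 4 (Bob +1): Bob: 0 -> 1. State: Judy=6, Bob=1, Wendy=0
Event 5 (Wendy +2): Wendy: 0 -> 2. State: Judy=6, Bob=1, Wendy=2
Event 6 (Judy -> Bob, 6): Judy: 6 -> 0, Bob: 1 -> 7. State: Judy=0, Bob=7, Wendy=2
Event 7 (Bob +4): Bob: 7 -> 11. State: Judy=0, Bob=11, Wendy=2

Judy's final count: 0

Answer: 0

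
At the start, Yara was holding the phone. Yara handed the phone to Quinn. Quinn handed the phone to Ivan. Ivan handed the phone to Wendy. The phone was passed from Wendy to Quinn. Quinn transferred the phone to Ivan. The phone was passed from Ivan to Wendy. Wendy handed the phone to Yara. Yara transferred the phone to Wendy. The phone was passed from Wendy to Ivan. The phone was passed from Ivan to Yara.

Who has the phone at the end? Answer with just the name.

Tracking the phone through each event:
Start: Yara has the phone.
After event 1: Quinn has the phone.
After event 2: Ivan has the phone.
After event 3: Wendy has the phone.
After event 4: Quinn has the phone.
After event 5: Ivan has the phone.
After event 6: Wendy has the phone.
After event 7: Yara has the phone.
After event 8: Wendy has the phone.
After event 9: Ivan has the phone.
After event 10: Yara has the phone.

Answer: Yara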